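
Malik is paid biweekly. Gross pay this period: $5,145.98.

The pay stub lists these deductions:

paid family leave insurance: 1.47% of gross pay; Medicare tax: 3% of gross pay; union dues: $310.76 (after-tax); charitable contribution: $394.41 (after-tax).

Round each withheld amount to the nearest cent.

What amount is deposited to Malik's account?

Medicare tax: $5,145.98 × 0.03 = $154.38
Paid family leave insurance: $5,145.98 × 0.0147 = $75.65
Union dues: $310.76
Charitable contribution: $394.41
Total deductions = $154.38 + $75.65 + $310.76 + $394.41 = $935.20
Net pay = $5,145.98 − $935.20 = $4,210.78

$4,210.78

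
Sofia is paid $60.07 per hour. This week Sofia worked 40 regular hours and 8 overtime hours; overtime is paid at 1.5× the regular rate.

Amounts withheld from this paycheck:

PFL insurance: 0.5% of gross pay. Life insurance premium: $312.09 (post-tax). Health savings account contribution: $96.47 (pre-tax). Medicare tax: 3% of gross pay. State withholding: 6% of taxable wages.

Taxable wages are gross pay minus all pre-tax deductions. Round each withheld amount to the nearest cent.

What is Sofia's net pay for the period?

$2,424.12

Regular pay: 40 × $60.07 = $2,402.80
Overtime pay: 8 × $60.07 × 1.5 = $720.84
Gross pay = $2,402.80 + $720.84 = $3,123.64
Health savings account contribution: $96.47
Taxable wages = $3,123.64 − $96.47 = $3,027.17
State withholding: $3,027.17 × 0.06 = $181.63
Medicare tax: $3,123.64 × 0.03 = $93.71
PFL insurance: $3,123.64 × 0.005 = $15.62
Life insurance premium: $312.09
Total deductions = $96.47 + $181.63 + $93.71 + $15.62 + $312.09 = $699.52
Net pay = $3,123.64 − $699.52 = $2,424.12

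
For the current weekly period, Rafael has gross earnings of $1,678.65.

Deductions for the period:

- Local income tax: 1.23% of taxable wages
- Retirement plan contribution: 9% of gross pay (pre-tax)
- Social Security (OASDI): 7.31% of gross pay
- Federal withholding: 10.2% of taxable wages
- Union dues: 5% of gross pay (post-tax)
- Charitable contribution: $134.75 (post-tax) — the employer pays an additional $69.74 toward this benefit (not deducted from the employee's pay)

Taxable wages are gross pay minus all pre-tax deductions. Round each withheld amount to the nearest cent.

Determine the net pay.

$1,011.58

Retirement plan contribution: $1,678.65 × 0.09 = $151.08
Taxable wages = $1,678.65 − $151.08 = $1,527.57
Local income tax: $1,527.57 × 0.0123 = $18.79
Federal withholding: $1,527.57 × 0.102 = $155.81
Social Security (OASDI): $1,678.65 × 0.0731 = $122.71
Union dues: $1,678.65 × 0.05 = $83.93
Charitable contribution: $134.75
(Employer's $69.74 toward charitable contribution is not withheld from the employee.)
Total deductions = $151.08 + $18.79 + $155.81 + $122.71 + $83.93 + $134.75 = $667.07
Net pay = $1,678.65 − $667.07 = $1,011.58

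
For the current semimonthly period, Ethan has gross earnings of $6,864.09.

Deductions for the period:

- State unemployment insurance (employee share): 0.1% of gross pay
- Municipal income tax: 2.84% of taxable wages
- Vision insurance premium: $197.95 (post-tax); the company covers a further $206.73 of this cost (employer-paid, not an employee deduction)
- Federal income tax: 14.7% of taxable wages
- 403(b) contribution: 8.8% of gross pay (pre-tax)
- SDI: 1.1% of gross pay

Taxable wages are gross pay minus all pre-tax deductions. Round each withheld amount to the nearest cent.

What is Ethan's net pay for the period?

$4,881.72

403(b) contribution: $6,864.09 × 0.088 = $604.04
Taxable wages = $6,864.09 − $604.04 = $6,260.05
Municipal income tax: $6,260.05 × 0.0284 = $177.79
Federal income tax: $6,260.05 × 0.147 = $920.23
SDI: $6,864.09 × 0.011 = $75.50
State unemployment insurance (employee share): $6,864.09 × 0.001 = $6.86
Vision insurance premium: $197.95
(Employer's $206.73 toward vision insurance premium is not withheld from the employee.)
Total deductions = $604.04 + $177.79 + $920.23 + $75.50 + $6.86 + $197.95 = $1,982.37
Net pay = $6,864.09 − $1,982.37 = $4,881.72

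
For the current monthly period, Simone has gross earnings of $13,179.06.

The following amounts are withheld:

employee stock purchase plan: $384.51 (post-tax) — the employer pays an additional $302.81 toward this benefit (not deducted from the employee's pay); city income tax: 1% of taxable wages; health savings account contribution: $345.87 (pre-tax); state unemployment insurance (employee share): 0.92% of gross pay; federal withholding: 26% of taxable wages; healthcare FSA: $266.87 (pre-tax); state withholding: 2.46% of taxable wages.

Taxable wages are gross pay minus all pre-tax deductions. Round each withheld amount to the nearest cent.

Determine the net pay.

Healthcare FSA: $266.87
Health savings account contribution: $345.87
Pre-tax total = $266.87 + $345.87 = $612.74
Taxable wages = $13,179.06 − $612.74 = $12,566.32
City income tax: $12,566.32 × 0.01 = $125.66
Federal withholding: $12,566.32 × 0.26 = $3,267.24
State withholding: $12,566.32 × 0.0246 = $309.13
State unemployment insurance (employee share): $13,179.06 × 0.0092 = $121.25
Employee stock purchase plan: $384.51
(Employer's $302.81 toward employee stock purchase plan is not withheld from the employee.)
Total deductions = $266.87 + $345.87 + $125.66 + $3,267.24 + $309.13 + $121.25 + $384.51 = $4,820.53
Net pay = $13,179.06 − $4,820.53 = $8,358.53

$8,358.53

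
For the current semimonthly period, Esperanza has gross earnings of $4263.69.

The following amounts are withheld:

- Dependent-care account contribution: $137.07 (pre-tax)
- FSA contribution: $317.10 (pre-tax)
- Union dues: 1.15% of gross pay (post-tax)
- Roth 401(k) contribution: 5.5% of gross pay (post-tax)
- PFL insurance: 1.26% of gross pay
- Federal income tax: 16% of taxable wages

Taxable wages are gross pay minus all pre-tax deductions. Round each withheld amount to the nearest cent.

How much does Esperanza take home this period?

Dependent-care account contribution: $137.07
FSA contribution: $317.10
Pre-tax total = $137.07 + $317.10 = $454.17
Taxable wages = $4263.69 − $454.17 = $3809.52
Federal income tax: $3809.52 × 0.16 = $609.52
PFL insurance: $4263.69 × 0.0126 = $53.72
Roth 401(k) contribution: $4263.69 × 0.055 = $234.50
Union dues: $4263.69 × 0.0115 = $49.03
Total deductions = $137.07 + $317.10 + $609.52 + $53.72 + $234.50 + $49.03 = $1400.94
Net pay = $4263.69 − $1400.94 = $2862.75

$2862.75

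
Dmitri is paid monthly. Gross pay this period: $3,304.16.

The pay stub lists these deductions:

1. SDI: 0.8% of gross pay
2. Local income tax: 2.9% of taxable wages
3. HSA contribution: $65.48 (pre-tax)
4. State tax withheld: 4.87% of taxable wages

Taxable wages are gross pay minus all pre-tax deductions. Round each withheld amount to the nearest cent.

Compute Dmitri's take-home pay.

$2,960.61

HSA contribution: $65.48
Taxable wages = $3,304.16 − $65.48 = $3,238.68
Local income tax: $3,238.68 × 0.029 = $93.92
State tax withheld: $3,238.68 × 0.0487 = $157.72
SDI: $3,304.16 × 0.008 = $26.43
Total deductions = $65.48 + $93.92 + $157.72 + $26.43 = $343.55
Net pay = $3,304.16 − $343.55 = $2,960.61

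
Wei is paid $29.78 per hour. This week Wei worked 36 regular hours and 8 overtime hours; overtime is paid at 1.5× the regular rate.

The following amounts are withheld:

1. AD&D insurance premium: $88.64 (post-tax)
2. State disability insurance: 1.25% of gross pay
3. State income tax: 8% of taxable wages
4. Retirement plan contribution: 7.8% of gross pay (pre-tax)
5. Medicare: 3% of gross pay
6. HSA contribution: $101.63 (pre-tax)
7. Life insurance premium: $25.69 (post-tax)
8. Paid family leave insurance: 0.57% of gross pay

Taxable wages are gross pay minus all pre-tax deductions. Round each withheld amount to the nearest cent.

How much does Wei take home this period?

$935.78

Regular pay: 36 × $29.78 = $1,072.08
Overtime pay: 8 × $29.78 × 1.5 = $357.36
Gross pay = $1,072.08 + $357.36 = $1,429.44
HSA contribution: $101.63
Retirement plan contribution: $1,429.44 × 0.078 = $111.50
Pre-tax total = $101.63 + $111.50 = $213.13
Taxable wages = $1,429.44 − $213.13 = $1,216.31
State income tax: $1,216.31 × 0.08 = $97.30
Medicare: $1,429.44 × 0.03 = $42.88
Paid family leave insurance: $1,429.44 × 0.0057 = $8.15
State disability insurance: $1,429.44 × 0.0125 = $17.87
AD&D insurance premium: $88.64
Life insurance premium: $25.69
Total deductions = $101.63 + $111.50 + $97.30 + $42.88 + $8.15 + $17.87 + $88.64 + $25.69 = $493.66
Net pay = $1,429.44 − $493.66 = $935.78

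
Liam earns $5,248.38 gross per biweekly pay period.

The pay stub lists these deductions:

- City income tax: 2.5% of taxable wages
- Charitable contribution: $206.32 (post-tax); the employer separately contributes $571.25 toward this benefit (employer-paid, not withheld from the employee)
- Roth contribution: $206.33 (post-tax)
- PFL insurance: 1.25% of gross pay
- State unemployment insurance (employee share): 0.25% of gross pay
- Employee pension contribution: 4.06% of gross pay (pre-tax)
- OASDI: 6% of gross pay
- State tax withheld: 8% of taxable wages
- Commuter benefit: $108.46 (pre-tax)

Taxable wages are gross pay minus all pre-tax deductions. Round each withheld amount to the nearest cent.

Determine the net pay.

$3,603.25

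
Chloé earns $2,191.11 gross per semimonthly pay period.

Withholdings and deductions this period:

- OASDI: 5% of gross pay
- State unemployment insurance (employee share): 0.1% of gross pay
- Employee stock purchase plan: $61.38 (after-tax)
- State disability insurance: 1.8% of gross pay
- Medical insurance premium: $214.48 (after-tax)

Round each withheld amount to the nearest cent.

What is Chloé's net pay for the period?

$1,764.06

OASDI: $2,191.11 × 0.05 = $109.56
State unemployment insurance (employee share): $2,191.11 × 0.001 = $2.19
State disability insurance: $2,191.11 × 0.018 = $39.44
Medical insurance premium: $214.48
Employee stock purchase plan: $61.38
Total deductions = $109.56 + $2.19 + $39.44 + $214.48 + $61.38 = $427.05
Net pay = $2,191.11 − $427.05 = $1,764.06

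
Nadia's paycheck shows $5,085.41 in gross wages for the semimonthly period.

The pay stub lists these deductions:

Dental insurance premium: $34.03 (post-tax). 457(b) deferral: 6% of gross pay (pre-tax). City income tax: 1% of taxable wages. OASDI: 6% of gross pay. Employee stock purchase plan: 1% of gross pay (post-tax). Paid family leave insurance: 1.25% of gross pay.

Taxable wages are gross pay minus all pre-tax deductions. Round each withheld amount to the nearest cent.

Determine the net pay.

457(b) deferral: $5,085.41 × 0.06 = $305.12
Taxable wages = $5,085.41 − $305.12 = $4,780.29
City income tax: $4,780.29 × 0.01 = $47.80
OASDI: $5,085.41 × 0.06 = $305.12
Paid family leave insurance: $5,085.41 × 0.0125 = $63.57
Employee stock purchase plan: $5,085.41 × 0.01 = $50.85
Dental insurance premium: $34.03
Total deductions = $305.12 + $47.80 + $305.12 + $63.57 + $50.85 + $34.03 = $806.49
Net pay = $5,085.41 − $806.49 = $4,278.92

$4,278.92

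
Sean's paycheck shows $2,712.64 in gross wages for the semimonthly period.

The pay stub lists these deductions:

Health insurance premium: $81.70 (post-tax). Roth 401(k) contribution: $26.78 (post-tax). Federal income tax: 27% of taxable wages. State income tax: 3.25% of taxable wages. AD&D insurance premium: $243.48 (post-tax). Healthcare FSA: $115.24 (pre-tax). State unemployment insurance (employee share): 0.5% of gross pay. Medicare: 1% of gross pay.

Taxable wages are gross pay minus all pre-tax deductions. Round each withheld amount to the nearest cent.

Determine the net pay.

$1,419.03

Healthcare FSA: $115.24
Taxable wages = $2,712.64 − $115.24 = $2,597.40
Federal income tax: $2,597.40 × 0.27 = $701.30
State income tax: $2,597.40 × 0.0325 = $84.42
State unemployment insurance (employee share): $2,712.64 × 0.005 = $13.56
Medicare: $2,712.64 × 0.01 = $27.13
Roth 401(k) contribution: $26.78
AD&D insurance premium: $243.48
Health insurance premium: $81.70
Total deductions = $115.24 + $701.30 + $84.42 + $13.56 + $27.13 + $26.78 + $243.48 + $81.70 = $1,293.61
Net pay = $2,712.64 − $1,293.61 = $1,419.03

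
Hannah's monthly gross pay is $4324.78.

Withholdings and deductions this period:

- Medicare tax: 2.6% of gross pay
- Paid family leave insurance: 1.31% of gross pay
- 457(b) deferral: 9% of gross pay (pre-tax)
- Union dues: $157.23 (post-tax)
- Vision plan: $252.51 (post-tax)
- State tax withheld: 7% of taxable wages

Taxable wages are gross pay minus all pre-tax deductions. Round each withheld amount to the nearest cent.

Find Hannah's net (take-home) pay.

$3081.23

457(b) deferral: $4324.78 × 0.09 = $389.23
Taxable wages = $4324.78 − $389.23 = $3935.55
State tax withheld: $3935.55 × 0.07 = $275.49
Paid family leave insurance: $4324.78 × 0.0131 = $56.65
Medicare tax: $4324.78 × 0.026 = $112.44
Union dues: $157.23
Vision plan: $252.51
Total deductions = $389.23 + $275.49 + $56.65 + $112.44 + $157.23 + $252.51 = $1243.55
Net pay = $4324.78 − $1243.55 = $3081.23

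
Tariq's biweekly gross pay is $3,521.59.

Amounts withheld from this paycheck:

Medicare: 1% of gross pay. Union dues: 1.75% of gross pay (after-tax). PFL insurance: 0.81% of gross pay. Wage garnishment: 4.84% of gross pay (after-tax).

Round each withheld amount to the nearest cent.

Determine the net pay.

$3,225.78

Medicare: $3,521.59 × 0.01 = $35.22
PFL insurance: $3,521.59 × 0.0081 = $28.52
Union dues: $3,521.59 × 0.0175 = $61.63
Wage garnishment: $3,521.59 × 0.0484 = $170.44
Total deductions = $35.22 + $28.52 + $61.63 + $170.44 = $295.81
Net pay = $3,521.59 − $295.81 = $3,225.78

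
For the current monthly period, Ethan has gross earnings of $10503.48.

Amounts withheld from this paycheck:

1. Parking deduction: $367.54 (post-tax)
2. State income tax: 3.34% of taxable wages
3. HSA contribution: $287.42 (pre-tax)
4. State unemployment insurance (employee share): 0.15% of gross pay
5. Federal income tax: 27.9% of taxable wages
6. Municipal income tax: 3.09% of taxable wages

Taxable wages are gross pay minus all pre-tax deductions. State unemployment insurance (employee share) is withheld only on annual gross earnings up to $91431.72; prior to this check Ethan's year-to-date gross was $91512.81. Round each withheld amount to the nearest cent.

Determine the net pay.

HSA contribution: $287.42
Taxable wages = $10503.48 − $287.42 = $10216.06
Municipal income tax: $10216.06 × 0.0309 = $315.68
Federal income tax: $10216.06 × 0.279 = $2850.28
State income tax: $10216.06 × 0.0334 = $341.22
State unemployment insurance (employee share): annual cap $91431.72 already reached (YTD $91512.81), so $0.00
Parking deduction: $367.54
Total deductions = $287.42 + $315.68 + $2850.28 + $341.22 + $0.00 + $367.54 = $4162.14
Net pay = $10503.48 − $4162.14 = $6341.34

$6341.34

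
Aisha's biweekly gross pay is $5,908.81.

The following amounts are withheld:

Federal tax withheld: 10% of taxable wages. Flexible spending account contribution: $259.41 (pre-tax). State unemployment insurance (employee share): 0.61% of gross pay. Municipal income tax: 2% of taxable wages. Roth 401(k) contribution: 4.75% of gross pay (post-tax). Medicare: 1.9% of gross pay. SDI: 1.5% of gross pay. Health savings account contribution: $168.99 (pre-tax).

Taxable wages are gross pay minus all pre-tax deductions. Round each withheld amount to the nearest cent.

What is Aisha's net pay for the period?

Flexible spending account contribution: $259.41
Health savings account contribution: $168.99
Pre-tax total = $259.41 + $168.99 = $428.40
Taxable wages = $5,908.81 − $428.40 = $5,480.41
Municipal income tax: $5,480.41 × 0.02 = $109.61
Federal tax withheld: $5,480.41 × 0.1 = $548.04
Medicare: $5,908.81 × 0.019 = $112.27
State unemployment insurance (employee share): $5,908.81 × 0.0061 = $36.04
SDI: $5,908.81 × 0.015 = $88.63
Roth 401(k) contribution: $5,908.81 × 0.0475 = $280.67
Total deductions = $259.41 + $168.99 + $109.61 + $548.04 + $112.27 + $36.04 + $88.63 + $280.67 = $1,603.66
Net pay = $5,908.81 − $1,603.66 = $4,305.15

$4,305.15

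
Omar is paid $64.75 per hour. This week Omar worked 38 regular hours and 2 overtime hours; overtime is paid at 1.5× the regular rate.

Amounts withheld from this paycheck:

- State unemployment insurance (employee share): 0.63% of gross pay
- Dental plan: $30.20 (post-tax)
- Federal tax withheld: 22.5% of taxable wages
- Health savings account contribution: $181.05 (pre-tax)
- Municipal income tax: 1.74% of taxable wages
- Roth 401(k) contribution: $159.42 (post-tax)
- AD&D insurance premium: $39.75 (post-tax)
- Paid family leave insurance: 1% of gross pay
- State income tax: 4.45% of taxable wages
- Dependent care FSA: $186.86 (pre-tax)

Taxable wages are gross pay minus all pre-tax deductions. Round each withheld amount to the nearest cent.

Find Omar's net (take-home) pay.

$1,358.11

Regular pay: 38 × $64.75 = $2,460.50
Overtime pay: 2 × $64.75 × 1.5 = $194.25
Gross pay = $2,460.50 + $194.25 = $2,654.75
Dependent care FSA: $186.86
Health savings account contribution: $181.05
Pre-tax total = $186.86 + $181.05 = $367.91
Taxable wages = $2,654.75 − $367.91 = $2,286.84
Federal tax withheld: $2,286.84 × 0.225 = $514.54
State income tax: $2,286.84 × 0.0445 = $101.76
Municipal income tax: $2,286.84 × 0.0174 = $39.79
Paid family leave insurance: $2,654.75 × 0.01 = $26.55
State unemployment insurance (employee share): $2,654.75 × 0.0063 = $16.72
Roth 401(k) contribution: $159.42
Dental plan: $30.20
AD&D insurance premium: $39.75
Total deductions = $186.86 + $181.05 + $514.54 + $101.76 + $39.79 + $26.55 + $16.72 + $159.42 + $30.20 + $39.75 = $1,296.64
Net pay = $2,654.75 − $1,296.64 = $1,358.11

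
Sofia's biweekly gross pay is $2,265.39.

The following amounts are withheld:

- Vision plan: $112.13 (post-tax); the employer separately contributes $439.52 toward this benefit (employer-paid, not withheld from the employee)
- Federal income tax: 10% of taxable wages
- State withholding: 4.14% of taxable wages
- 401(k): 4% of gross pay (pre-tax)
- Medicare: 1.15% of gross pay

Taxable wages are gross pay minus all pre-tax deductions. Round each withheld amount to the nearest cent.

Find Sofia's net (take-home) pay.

$1,729.07

401(k): $2,265.39 × 0.04 = $90.62
Taxable wages = $2,265.39 − $90.62 = $2,174.77
State withholding: $2,174.77 × 0.0414 = $90.04
Federal income tax: $2,174.77 × 0.1 = $217.48
Medicare: $2,265.39 × 0.0115 = $26.05
Vision plan: $112.13
(Employer's $439.52 toward vision plan is not withheld from the employee.)
Total deductions = $90.62 + $90.04 + $217.48 + $26.05 + $112.13 = $536.32
Net pay = $2,265.39 − $536.32 = $1,729.07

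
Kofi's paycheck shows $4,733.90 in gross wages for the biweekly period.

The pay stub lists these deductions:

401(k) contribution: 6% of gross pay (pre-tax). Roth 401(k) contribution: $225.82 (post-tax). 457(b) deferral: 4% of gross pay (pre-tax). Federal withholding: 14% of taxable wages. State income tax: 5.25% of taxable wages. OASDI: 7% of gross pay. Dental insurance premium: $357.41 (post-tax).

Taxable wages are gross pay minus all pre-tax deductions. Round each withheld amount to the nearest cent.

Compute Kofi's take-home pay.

401(k) contribution: $4,733.90 × 0.06 = $284.03
457(b) deferral: $4,733.90 × 0.04 = $189.36
Pre-tax total = $284.03 + $189.36 = $473.39
Taxable wages = $4,733.90 − $473.39 = $4,260.51
State income tax: $4,260.51 × 0.0525 = $223.68
Federal withholding: $4,260.51 × 0.14 = $596.47
OASDI: $4,733.90 × 0.07 = $331.37
Roth 401(k) contribution: $225.82
Dental insurance premium: $357.41
Total deductions = $284.03 + $189.36 + $223.68 + $596.47 + $331.37 + $225.82 + $357.41 = $2,208.14
Net pay = $4,733.90 − $2,208.14 = $2,525.76

$2,525.76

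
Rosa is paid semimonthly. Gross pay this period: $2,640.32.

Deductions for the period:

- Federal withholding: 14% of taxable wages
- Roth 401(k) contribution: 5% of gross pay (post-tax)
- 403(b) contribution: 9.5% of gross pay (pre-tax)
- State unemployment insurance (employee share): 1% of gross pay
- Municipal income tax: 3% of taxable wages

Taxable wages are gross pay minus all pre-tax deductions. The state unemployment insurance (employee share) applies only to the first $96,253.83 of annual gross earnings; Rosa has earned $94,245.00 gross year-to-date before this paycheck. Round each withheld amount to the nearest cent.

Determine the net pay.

$1,831.17

403(b) contribution: $2,640.32 × 0.095 = $250.83
Taxable wages = $2,640.32 − $250.83 = $2,389.49
Municipal income tax: $2,389.49 × 0.03 = $71.68
Federal withholding: $2,389.49 × 0.14 = $334.53
State unemployment insurance (employee share): only $96,253.83 − $94,245.00 = $2,008.83 of this check is subject → $2,008.83 × 0.01 = $20.09
Roth 401(k) contribution: $2,640.32 × 0.05 = $132.02
Total deductions = $250.83 + $71.68 + $334.53 + $20.09 + $132.02 = $809.15
Net pay = $2,640.32 − $809.15 = $1,831.17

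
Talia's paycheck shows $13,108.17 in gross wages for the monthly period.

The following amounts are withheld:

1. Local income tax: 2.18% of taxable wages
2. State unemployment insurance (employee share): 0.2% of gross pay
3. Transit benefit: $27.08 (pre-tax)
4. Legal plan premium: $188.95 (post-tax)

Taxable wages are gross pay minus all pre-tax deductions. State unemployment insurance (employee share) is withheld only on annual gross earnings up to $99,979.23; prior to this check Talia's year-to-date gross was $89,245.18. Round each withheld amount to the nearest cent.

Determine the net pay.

Transit benefit: $27.08
Taxable wages = $13,108.17 − $27.08 = $13,081.09
Local income tax: $13,081.09 × 0.0218 = $285.17
State unemployment insurance (employee share): only $99,979.23 − $89,245.18 = $10,734.05 of this check is subject → $10,734.05 × 0.002 = $21.47
Legal plan premium: $188.95
Total deductions = $27.08 + $285.17 + $21.47 + $188.95 = $522.67
Net pay = $13,108.17 − $522.67 = $12,585.50

$12,585.50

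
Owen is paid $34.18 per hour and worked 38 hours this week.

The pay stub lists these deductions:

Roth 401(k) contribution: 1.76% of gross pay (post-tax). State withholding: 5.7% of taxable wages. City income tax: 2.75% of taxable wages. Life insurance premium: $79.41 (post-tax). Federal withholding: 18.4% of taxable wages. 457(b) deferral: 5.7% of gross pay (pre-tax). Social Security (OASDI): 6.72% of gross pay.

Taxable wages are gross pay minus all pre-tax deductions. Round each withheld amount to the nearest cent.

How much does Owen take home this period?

Gross pay: 38 × $34.18 = $1,298.84
457(b) deferral: $1,298.84 × 0.057 = $74.03
Taxable wages = $1,298.84 − $74.03 = $1,224.81
State withholding: $1,224.81 × 0.057 = $69.81
City income tax: $1,224.81 × 0.0275 = $33.68
Federal withholding: $1,224.81 × 0.184 = $225.37
Social Security (OASDI): $1,298.84 × 0.0672 = $87.28
Roth 401(k) contribution: $1,298.84 × 0.0176 = $22.86
Life insurance premium: $79.41
Total deductions = $74.03 + $69.81 + $33.68 + $225.37 + $87.28 + $22.86 + $79.41 = $592.44
Net pay = $1,298.84 − $592.44 = $706.40

$706.40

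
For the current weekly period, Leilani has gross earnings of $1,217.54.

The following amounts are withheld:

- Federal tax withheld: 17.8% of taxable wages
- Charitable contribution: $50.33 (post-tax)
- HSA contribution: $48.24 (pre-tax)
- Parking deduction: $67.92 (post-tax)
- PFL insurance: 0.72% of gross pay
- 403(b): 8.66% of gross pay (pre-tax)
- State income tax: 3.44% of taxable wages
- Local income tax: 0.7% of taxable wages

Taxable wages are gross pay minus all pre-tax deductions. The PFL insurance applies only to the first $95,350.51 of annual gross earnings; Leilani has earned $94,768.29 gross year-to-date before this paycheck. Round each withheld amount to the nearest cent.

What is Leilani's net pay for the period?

$708.00

403(b): $1,217.54 × 0.0866 = $105.44
HSA contribution: $48.24
Pre-tax total = $105.44 + $48.24 = $153.68
Taxable wages = $1,217.54 − $153.68 = $1,063.86
Local income tax: $1,063.86 × 0.007 = $7.45
Federal tax withheld: $1,063.86 × 0.178 = $189.37
State income tax: $1,063.86 × 0.0344 = $36.60
PFL insurance: only $95,350.51 − $94,768.29 = $582.22 of this check is subject → $582.22 × 0.0072 = $4.19
Charitable contribution: $50.33
Parking deduction: $67.92
Total deductions = $105.44 + $48.24 + $7.45 + $189.37 + $36.60 + $4.19 + $50.33 + $67.92 = $509.54
Net pay = $1,217.54 − $509.54 = $708.00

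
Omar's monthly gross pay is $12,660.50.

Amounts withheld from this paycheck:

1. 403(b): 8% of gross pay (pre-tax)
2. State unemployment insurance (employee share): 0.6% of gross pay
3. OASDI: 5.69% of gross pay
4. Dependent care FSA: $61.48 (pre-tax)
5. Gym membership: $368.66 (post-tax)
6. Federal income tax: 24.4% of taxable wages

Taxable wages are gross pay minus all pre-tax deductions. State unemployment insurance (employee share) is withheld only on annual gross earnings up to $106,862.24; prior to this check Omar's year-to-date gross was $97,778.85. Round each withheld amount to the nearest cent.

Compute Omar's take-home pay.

$7,615.61

Dependent care FSA: $61.48
403(b): $12,660.50 × 0.08 = $1,012.84
Pre-tax total = $61.48 + $1,012.84 = $1,074.32
Taxable wages = $12,660.50 − $1,074.32 = $11,586.18
Federal income tax: $11,586.18 × 0.244 = $2,827.03
State unemployment insurance (employee share): only $106,862.24 − $97,778.85 = $9,083.39 of this check is subject → $9,083.39 × 0.006 = $54.50
OASDI: $12,660.50 × 0.0569 = $720.38
Gym membership: $368.66
Total deductions = $61.48 + $1,012.84 + $2,827.03 + $54.50 + $720.38 + $368.66 = $5,044.89
Net pay = $12,660.50 − $5,044.89 = $7,615.61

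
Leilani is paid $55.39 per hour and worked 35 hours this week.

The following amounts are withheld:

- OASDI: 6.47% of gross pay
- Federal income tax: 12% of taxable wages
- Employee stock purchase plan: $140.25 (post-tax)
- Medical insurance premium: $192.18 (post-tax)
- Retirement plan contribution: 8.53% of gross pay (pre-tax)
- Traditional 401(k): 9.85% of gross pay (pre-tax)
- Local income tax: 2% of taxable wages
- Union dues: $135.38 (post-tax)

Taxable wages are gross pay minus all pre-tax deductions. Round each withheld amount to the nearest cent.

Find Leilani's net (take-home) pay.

$767.55

Gross pay: 35 × $55.39 = $1,938.65
Traditional 401(k): $1,938.65 × 0.0985 = $190.96
Retirement plan contribution: $1,938.65 × 0.0853 = $165.37
Pre-tax total = $190.96 + $165.37 = $356.33
Taxable wages = $1,938.65 − $356.33 = $1,582.32
Federal income tax: $1,582.32 × 0.12 = $189.88
Local income tax: $1,582.32 × 0.02 = $31.65
OASDI: $1,938.65 × 0.0647 = $125.43
Union dues: $135.38
Medical insurance premium: $192.18
Employee stock purchase plan: $140.25
Total deductions = $190.96 + $165.37 + $189.88 + $31.65 + $125.43 + $135.38 + $192.18 + $140.25 = $1,171.10
Net pay = $1,938.65 − $1,171.10 = $767.55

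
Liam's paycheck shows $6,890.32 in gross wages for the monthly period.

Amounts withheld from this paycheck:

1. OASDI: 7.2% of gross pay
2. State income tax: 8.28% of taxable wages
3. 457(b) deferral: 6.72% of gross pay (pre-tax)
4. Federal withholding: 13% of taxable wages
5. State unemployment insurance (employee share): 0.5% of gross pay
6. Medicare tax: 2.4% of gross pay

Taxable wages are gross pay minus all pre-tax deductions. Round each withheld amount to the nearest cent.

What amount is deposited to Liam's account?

$4,363.64

457(b) deferral: $6,890.32 × 0.0672 = $463.03
Taxable wages = $6,890.32 − $463.03 = $6,427.29
Federal withholding: $6,427.29 × 0.13 = $835.55
State income tax: $6,427.29 × 0.0828 = $532.18
Medicare tax: $6,890.32 × 0.024 = $165.37
OASDI: $6,890.32 × 0.072 = $496.10
State unemployment insurance (employee share): $6,890.32 × 0.005 = $34.45
Total deductions = $463.03 + $835.55 + $532.18 + $165.37 + $496.10 + $34.45 = $2,526.68
Net pay = $6,890.32 − $2,526.68 = $4,363.64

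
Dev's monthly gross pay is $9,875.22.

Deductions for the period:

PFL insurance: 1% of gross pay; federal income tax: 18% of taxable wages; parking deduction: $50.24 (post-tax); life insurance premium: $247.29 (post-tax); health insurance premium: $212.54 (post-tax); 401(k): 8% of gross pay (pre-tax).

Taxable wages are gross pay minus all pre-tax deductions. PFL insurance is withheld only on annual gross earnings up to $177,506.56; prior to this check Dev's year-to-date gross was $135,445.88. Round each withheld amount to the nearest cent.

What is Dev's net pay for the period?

$6,841.04

401(k): $9,875.22 × 0.08 = $790.02
Taxable wages = $9,875.22 − $790.02 = $9,085.20
Federal income tax: $9,085.20 × 0.18 = $1,635.34
PFL insurance: cap not yet reached, full $9,875.22 is subject → $9,875.22 × 0.01 = $98.75
Parking deduction: $50.24
Life insurance premium: $247.29
Health insurance premium: $212.54
Total deductions = $790.02 + $1,635.34 + $98.75 + $50.24 + $247.29 + $212.54 = $3,034.18
Net pay = $9,875.22 − $3,034.18 = $6,841.04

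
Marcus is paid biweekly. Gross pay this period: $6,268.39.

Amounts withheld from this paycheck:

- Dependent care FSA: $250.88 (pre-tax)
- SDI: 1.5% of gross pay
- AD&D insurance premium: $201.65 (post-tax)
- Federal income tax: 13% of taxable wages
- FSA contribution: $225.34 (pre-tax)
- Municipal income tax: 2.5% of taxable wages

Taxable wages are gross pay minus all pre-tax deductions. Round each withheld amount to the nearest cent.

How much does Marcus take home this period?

$4,598.71

FSA contribution: $225.34
Dependent care FSA: $250.88
Pre-tax total = $225.34 + $250.88 = $476.22
Taxable wages = $6,268.39 − $476.22 = $5,792.17
Municipal income tax: $5,792.17 × 0.025 = $144.80
Federal income tax: $5,792.17 × 0.13 = $752.98
SDI: $6,268.39 × 0.015 = $94.03
AD&D insurance premium: $201.65
Total deductions = $225.34 + $250.88 + $144.80 + $752.98 + $94.03 + $201.65 = $1,669.68
Net pay = $6,268.39 − $1,669.68 = $4,598.71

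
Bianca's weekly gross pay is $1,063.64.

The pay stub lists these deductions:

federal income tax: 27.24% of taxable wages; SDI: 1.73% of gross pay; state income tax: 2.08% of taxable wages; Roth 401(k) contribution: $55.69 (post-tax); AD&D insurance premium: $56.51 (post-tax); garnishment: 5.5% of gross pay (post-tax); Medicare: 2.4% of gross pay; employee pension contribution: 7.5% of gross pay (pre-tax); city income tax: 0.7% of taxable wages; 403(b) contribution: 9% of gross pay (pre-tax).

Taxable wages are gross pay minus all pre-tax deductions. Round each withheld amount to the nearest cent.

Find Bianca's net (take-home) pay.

Employee pension contribution: $1,063.64 × 0.075 = $79.77
403(b) contribution: $1,063.64 × 0.09 = $95.73
Pre-tax total = $79.77 + $95.73 = $175.50
Taxable wages = $1,063.64 − $175.50 = $888.14
City income tax: $888.14 × 0.007 = $6.22
State income tax: $888.14 × 0.0208 = $18.47
Federal income tax: $888.14 × 0.2724 = $241.93
Medicare: $1,063.64 × 0.024 = $25.53
SDI: $1,063.64 × 0.0173 = $18.40
Roth 401(k) contribution: $55.69
AD&D insurance premium: $56.51
Garnishment: $1,063.64 × 0.055 = $58.50
Total deductions = $79.77 + $95.73 + $6.22 + $18.47 + $241.93 + $25.53 + $18.40 + $55.69 + $56.51 + $58.50 = $656.75
Net pay = $1,063.64 − $656.75 = $406.89

$406.89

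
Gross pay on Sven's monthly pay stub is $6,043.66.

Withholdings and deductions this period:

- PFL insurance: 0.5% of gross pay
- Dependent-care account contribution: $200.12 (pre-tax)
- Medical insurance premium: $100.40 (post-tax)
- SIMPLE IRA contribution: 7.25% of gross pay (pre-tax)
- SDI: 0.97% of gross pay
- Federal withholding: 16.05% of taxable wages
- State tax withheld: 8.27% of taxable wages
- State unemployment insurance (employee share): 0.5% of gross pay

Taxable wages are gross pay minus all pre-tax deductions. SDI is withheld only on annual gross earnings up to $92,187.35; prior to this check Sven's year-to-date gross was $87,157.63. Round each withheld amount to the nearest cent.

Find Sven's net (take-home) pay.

$3,881.16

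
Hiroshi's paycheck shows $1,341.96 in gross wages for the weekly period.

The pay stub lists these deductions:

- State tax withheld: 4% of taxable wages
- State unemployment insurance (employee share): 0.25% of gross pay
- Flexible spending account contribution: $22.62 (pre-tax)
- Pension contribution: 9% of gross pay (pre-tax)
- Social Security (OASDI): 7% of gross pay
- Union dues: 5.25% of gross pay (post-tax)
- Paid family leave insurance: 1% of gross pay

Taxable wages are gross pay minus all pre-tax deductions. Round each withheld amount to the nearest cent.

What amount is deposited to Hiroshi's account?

$969.46

Flexible spending account contribution: $22.62
Pension contribution: $1,341.96 × 0.09 = $120.78
Pre-tax total = $22.62 + $120.78 = $143.40
Taxable wages = $1,341.96 − $143.40 = $1,198.56
State tax withheld: $1,198.56 × 0.04 = $47.94
State unemployment insurance (employee share): $1,341.96 × 0.0025 = $3.35
Social Security (OASDI): $1,341.96 × 0.07 = $93.94
Paid family leave insurance: $1,341.96 × 0.01 = $13.42
Union dues: $1,341.96 × 0.0525 = $70.45
Total deductions = $22.62 + $120.78 + $47.94 + $3.35 + $93.94 + $13.42 + $70.45 = $372.50
Net pay = $1,341.96 − $372.50 = $969.46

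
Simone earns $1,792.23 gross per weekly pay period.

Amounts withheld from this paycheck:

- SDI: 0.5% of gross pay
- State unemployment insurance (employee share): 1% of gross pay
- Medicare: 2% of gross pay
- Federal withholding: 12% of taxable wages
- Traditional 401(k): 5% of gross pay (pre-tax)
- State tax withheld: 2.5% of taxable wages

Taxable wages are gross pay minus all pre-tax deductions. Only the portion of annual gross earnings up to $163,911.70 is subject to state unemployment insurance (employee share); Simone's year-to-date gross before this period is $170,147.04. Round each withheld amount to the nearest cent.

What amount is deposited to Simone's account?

Traditional 401(k): $1,792.23 × 0.05 = $89.61
Taxable wages = $1,792.23 − $89.61 = $1,702.62
State tax withheld: $1,702.62 × 0.025 = $42.57
Federal withholding: $1,702.62 × 0.12 = $204.31
SDI: $1,792.23 × 0.005 = $8.96
State unemployment insurance (employee share): annual cap $163,911.70 already reached (YTD $170,147.04), so $0.00
Medicare: $1,792.23 × 0.02 = $35.84
Total deductions = $89.61 + $42.57 + $204.31 + $8.96 + $0.00 + $35.84 = $381.29
Net pay = $1,792.23 − $381.29 = $1,410.94

$1,410.94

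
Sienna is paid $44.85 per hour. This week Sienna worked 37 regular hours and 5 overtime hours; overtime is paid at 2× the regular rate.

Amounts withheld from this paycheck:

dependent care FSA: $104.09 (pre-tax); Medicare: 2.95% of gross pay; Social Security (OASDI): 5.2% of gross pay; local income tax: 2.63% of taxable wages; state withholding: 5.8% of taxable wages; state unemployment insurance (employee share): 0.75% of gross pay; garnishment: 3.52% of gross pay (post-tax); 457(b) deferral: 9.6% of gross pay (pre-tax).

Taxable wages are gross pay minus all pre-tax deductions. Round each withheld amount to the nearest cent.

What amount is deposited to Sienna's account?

Regular pay: 37 × $44.85 = $1,659.45
Overtime pay: 5 × $44.85 × 2 = $448.50
Gross pay = $1,659.45 + $448.50 = $2,107.95
Dependent care FSA: $104.09
457(b) deferral: $2,107.95 × 0.096 = $202.36
Pre-tax total = $104.09 + $202.36 = $306.45
Taxable wages = $2,107.95 − $306.45 = $1,801.50
State withholding: $1,801.50 × 0.058 = $104.49
Local income tax: $1,801.50 × 0.0263 = $47.38
State unemployment insurance (employee share): $2,107.95 × 0.0075 = $15.81
Social Security (OASDI): $2,107.95 × 0.052 = $109.61
Medicare: $2,107.95 × 0.0295 = $62.18
Garnishment: $2,107.95 × 0.0352 = $74.20
Total deductions = $104.09 + $202.36 + $104.49 + $47.38 + $15.81 + $109.61 + $62.18 + $74.20 = $720.12
Net pay = $2,107.95 − $720.12 = $1,387.83

$1,387.83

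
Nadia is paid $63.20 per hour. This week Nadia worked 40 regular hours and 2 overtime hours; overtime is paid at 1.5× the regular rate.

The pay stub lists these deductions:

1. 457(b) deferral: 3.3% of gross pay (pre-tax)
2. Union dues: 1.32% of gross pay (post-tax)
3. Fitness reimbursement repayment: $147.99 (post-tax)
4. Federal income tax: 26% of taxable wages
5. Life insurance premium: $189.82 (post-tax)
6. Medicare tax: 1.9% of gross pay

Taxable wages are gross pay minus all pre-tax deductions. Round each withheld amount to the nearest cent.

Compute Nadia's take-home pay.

Regular pay: 40 × $63.20 = $2,528.00
Overtime pay: 2 × $63.20 × 1.5 = $189.60
Gross pay = $2,528.00 + $189.60 = $2,717.60
457(b) deferral: $2,717.60 × 0.033 = $89.68
Taxable wages = $2,717.60 − $89.68 = $2,627.92
Federal income tax: $2,627.92 × 0.26 = $683.26
Medicare tax: $2,717.60 × 0.019 = $51.63
Life insurance premium: $189.82
Union dues: $2,717.60 × 0.0132 = $35.87
Fitness reimbursement repayment: $147.99
Total deductions = $89.68 + $683.26 + $51.63 + $189.82 + $35.87 + $147.99 = $1,198.25
Net pay = $2,717.60 − $1,198.25 = $1,519.35

$1,519.35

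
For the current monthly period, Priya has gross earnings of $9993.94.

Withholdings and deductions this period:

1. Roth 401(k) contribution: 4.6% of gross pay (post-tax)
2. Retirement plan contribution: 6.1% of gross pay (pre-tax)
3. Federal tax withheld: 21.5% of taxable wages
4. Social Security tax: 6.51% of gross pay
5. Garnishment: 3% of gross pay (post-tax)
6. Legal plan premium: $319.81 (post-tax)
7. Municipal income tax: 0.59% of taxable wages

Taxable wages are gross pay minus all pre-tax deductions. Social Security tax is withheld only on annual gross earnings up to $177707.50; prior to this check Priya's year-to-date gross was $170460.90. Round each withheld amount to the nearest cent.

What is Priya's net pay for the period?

Retirement plan contribution: $9993.94 × 0.061 = $609.63
Taxable wages = $9993.94 − $609.63 = $9384.31
Federal tax withheld: $9384.31 × 0.215 = $2017.63
Municipal income tax: $9384.31 × 0.0059 = $55.37
Social Security tax: only $177707.50 − $170460.90 = $7246.60 of this check is subject → $7246.60 × 0.0651 = $471.75
Legal plan premium: $319.81
Garnishment: $9993.94 × 0.03 = $299.82
Roth 401(k) contribution: $9993.94 × 0.046 = $459.72
Total deductions = $609.63 + $2017.63 + $55.37 + $471.75 + $319.81 + $299.82 + $459.72 = $4233.73
Net pay = $9993.94 − $4233.73 = $5760.21

$5760.21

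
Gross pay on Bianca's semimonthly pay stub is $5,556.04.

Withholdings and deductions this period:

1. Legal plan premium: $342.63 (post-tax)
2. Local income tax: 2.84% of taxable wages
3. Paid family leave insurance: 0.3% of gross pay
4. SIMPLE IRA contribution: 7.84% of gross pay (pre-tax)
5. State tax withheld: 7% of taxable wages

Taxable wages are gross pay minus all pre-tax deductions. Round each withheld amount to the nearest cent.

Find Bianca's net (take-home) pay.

$4,257.30

SIMPLE IRA contribution: $5,556.04 × 0.0784 = $435.59
Taxable wages = $5,556.04 − $435.59 = $5,120.45
Local income tax: $5,120.45 × 0.0284 = $145.42
State tax withheld: $5,120.45 × 0.07 = $358.43
Paid family leave insurance: $5,556.04 × 0.003 = $16.67
Legal plan premium: $342.63
Total deductions = $435.59 + $145.42 + $358.43 + $16.67 + $342.63 = $1,298.74
Net pay = $5,556.04 − $1,298.74 = $4,257.30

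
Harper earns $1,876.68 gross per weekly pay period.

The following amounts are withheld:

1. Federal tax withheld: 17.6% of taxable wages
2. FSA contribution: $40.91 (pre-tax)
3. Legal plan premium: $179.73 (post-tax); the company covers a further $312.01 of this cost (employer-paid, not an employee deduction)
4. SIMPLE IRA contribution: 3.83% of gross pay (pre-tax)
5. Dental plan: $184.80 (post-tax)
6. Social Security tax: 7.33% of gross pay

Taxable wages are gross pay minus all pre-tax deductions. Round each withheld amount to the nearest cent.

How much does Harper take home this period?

SIMPLE IRA contribution: $1,876.68 × 0.0383 = $71.88
FSA contribution: $40.91
Pre-tax total = $71.88 + $40.91 = $112.79
Taxable wages = $1,876.68 − $112.79 = $1,763.89
Federal tax withheld: $1,763.89 × 0.176 = $310.44
Social Security tax: $1,876.68 × 0.0733 = $137.56
Dental plan: $184.80
Legal plan premium: $179.73
(Employer's $312.01 toward legal plan premium is not withheld from the employee.)
Total deductions = $71.88 + $40.91 + $310.44 + $137.56 + $184.80 + $179.73 = $925.32
Net pay = $1,876.68 − $925.32 = $951.36

$951.36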